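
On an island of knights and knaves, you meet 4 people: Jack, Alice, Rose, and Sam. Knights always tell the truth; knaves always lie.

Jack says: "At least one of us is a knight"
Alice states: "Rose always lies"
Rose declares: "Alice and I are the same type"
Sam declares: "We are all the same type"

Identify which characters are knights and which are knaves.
Jack is a knight.
Alice is a knight.
Rose is a knave.
Sam is a knave.

Verification:
- Jack (knight) says "At least one of us is a knight" - this is TRUE because Jack and Alice are knights.
- Alice (knight) says "Rose always lies" - this is TRUE because Rose is a knave.
- Rose (knave) says "Alice and I are the same type" - this is FALSE (a lie) because Rose is a knave and Alice is a knight.
- Sam (knave) says "We are all the same type" - this is FALSE (a lie) because Jack and Alice are knights and Rose and Sam are knaves.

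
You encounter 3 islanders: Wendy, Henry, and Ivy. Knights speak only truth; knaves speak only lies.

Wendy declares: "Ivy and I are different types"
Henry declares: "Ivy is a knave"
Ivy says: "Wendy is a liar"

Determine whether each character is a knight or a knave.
Wendy is a knight.
Henry is a knight.
Ivy is a knave.

Verification:
- Wendy (knight) says "Ivy and I are different types" - this is TRUE because Wendy is a knight and Ivy is a knave.
- Henry (knight) says "Ivy is a knave" - this is TRUE because Ivy is a knave.
- Ivy (knave) says "Wendy is a liar" - this is FALSE (a lie) because Wendy is a knight.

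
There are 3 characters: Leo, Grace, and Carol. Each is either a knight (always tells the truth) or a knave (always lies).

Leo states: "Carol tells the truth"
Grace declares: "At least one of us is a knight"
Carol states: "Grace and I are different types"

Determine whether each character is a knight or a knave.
Leo is a knave.
Grace is a knave.
Carol is a knave.

Verification:
- Leo (knave) says "Carol tells the truth" - this is FALSE (a lie) because Carol is a knave.
- Grace (knave) says "At least one of us is a knight" - this is FALSE (a lie) because no one is a knight.
- Carol (knave) says "Grace and I are different types" - this is FALSE (a lie) because Carol is a knave and Grace is a knave.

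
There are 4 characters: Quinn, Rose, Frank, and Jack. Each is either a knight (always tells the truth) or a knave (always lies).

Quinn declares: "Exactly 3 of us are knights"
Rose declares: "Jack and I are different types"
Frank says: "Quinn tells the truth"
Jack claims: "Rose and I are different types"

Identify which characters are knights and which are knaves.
Quinn is a knave.
Rose is a knave.
Frank is a knave.
Jack is a knave.

Verification:
- Quinn (knave) says "Exactly 3 of us are knights" - this is FALSE (a lie) because there are 0 knights.
- Rose (knave) says "Jack and I are different types" - this is FALSE (a lie) because Rose is a knave and Jack is a knave.
- Frank (knave) says "Quinn tells the truth" - this is FALSE (a lie) because Quinn is a knave.
- Jack (knave) says "Rose and I are different types" - this is FALSE (a lie) because Jack is a knave and Rose is a knave.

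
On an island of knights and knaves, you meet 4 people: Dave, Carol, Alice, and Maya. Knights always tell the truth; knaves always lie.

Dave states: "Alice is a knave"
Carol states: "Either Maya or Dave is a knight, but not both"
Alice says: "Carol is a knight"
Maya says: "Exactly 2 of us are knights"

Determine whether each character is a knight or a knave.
Dave is a knight.
Carol is a knave.
Alice is a knave.
Maya is a knight.

Verification:
- Dave (knight) says "Alice is a knave" - this is TRUE because Alice is a knave.
- Carol (knave) says "Either Maya or Dave is a knight, but not both" - this is FALSE (a lie) because Maya is a knight and Dave is a knight.
- Alice (knave) says "Carol is a knight" - this is FALSE (a lie) because Carol is a knave.
- Maya (knight) says "Exactly 2 of us are knights" - this is TRUE because there are 2 knights.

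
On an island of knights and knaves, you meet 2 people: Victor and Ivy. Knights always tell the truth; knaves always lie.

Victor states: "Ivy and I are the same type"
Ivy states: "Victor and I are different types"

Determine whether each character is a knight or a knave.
Victor is a knave.
Ivy is a knight.

Verification:
- Victor (knave) says "Ivy and I are the same type" - this is FALSE (a lie) because Victor is a knave and Ivy is a knight.
- Ivy (knight) says "Victor and I are different types" - this is TRUE because Ivy is a knight and Victor is a knave.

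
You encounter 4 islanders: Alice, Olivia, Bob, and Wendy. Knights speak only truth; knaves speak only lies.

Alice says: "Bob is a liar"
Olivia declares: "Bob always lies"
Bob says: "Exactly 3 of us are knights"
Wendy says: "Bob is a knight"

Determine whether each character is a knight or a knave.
Alice is a knight.
Olivia is a knight.
Bob is a knave.
Wendy is a knave.

Verification:
- Alice (knight) says "Bob is a liar" - this is TRUE because Bob is a knave.
- Olivia (knight) says "Bob always lies" - this is TRUE because Bob is a knave.
- Bob (knave) says "Exactly 3 of us are knights" - this is FALSE (a lie) because there are 2 knights.
- Wendy (knave) says "Bob is a knight" - this is FALSE (a lie) because Bob is a knave.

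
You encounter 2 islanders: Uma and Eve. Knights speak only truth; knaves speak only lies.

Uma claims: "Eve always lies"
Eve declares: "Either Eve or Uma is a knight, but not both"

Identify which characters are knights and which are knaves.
Uma is a knave.
Eve is a knight.

Verification:
- Uma (knave) says "Eve always lies" - this is FALSE (a lie) because Eve is a knight.
- Eve (knight) says "Either Eve or Uma is a knight, but not both" - this is TRUE because Eve is a knight and Uma is a knave.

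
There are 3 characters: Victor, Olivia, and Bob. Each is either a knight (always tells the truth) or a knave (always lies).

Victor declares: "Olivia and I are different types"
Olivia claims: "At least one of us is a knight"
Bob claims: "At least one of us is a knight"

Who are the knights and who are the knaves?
Victor is a knave.
Olivia is a knave.
Bob is a knave.

Verification:
- Victor (knave) says "Olivia and I are different types" - this is FALSE (a lie) because Victor is a knave and Olivia is a knave.
- Olivia (knave) says "At least one of us is a knight" - this is FALSE (a lie) because no one is a knight.
- Bob (knave) says "At least one of us is a knight" - this is FALSE (a lie) because no one is a knight.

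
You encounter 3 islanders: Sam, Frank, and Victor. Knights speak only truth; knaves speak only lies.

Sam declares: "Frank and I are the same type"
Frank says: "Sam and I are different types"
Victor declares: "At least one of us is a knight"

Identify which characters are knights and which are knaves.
Sam is a knave.
Frank is a knight.
Victor is a knight.

Verification:
- Sam (knave) says "Frank and I are the same type" - this is FALSE (a lie) because Sam is a knave and Frank is a knight.
- Frank (knight) says "Sam and I are different types" - this is TRUE because Frank is a knight and Sam is a knave.
- Victor (knight) says "At least one of us is a knight" - this is TRUE because Frank and Victor are knights.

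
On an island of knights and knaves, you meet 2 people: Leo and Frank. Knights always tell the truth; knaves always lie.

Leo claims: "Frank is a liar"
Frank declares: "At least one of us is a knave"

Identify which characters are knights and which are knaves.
Leo is a knave.
Frank is a knight.

Verification:
- Leo (knave) says "Frank is a liar" - this is FALSE (a lie) because Frank is a knight.
- Frank (knight) says "At least one of us is a knave" - this is TRUE because Leo is a knave.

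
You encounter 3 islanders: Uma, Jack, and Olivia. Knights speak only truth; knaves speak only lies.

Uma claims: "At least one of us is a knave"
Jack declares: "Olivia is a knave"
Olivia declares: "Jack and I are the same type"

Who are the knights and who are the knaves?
Uma is a knight.
Jack is a knight.
Olivia is a knave.

Verification:
- Uma (knight) says "At least one of us is a knave" - this is TRUE because Olivia is a knave.
- Jack (knight) says "Olivia is a knave" - this is TRUE because Olivia is a knave.
- Olivia (knave) says "Jack and I are the same type" - this is FALSE (a lie) because Olivia is a knave and Jack is a knight.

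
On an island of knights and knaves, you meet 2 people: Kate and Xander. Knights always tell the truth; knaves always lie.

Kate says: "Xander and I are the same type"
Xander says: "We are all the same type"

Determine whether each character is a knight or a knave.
Kate is a knight.
Xander is a knight.

Verification:
- Kate (knight) says "Xander and I are the same type" - this is TRUE because Kate is a knight and Xander is a knight.
- Xander (knight) says "We are all the same type" - this is TRUE because Kate and Xander are knights.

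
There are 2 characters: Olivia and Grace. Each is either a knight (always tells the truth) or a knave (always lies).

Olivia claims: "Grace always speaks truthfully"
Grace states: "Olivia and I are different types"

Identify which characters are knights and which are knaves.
Olivia is a knave.
Grace is a knave.

Verification:
- Olivia (knave) says "Grace always speaks truthfully" - this is FALSE (a lie) because Grace is a knave.
- Grace (knave) says "Olivia and I are different types" - this is FALSE (a lie) because Grace is a knave and Olivia is a knave.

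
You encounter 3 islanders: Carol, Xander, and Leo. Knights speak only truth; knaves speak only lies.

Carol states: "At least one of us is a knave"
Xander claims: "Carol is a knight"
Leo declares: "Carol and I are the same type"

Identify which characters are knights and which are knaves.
Carol is a knight.
Xander is a knight.
Leo is a knave.

Verification:
- Carol (knight) says "At least one of us is a knave" - this is TRUE because Leo is a knave.
- Xander (knight) says "Carol is a knight" - this is TRUE because Carol is a knight.
- Leo (knave) says "Carol and I are the same type" - this is FALSE (a lie) because Leo is a knave and Carol is a knight.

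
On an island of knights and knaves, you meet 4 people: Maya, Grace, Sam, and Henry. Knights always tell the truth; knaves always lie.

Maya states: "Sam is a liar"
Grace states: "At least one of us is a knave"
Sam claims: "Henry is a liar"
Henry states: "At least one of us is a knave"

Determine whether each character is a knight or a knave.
Maya is a knight.
Grace is a knight.
Sam is a knave.
Henry is a knight.

Verification:
- Maya (knight) says "Sam is a liar" - this is TRUE because Sam is a knave.
- Grace (knight) says "At least one of us is a knave" - this is TRUE because Sam is a knave.
- Sam (knave) says "Henry is a liar" - this is FALSE (a lie) because Henry is a knight.
- Henry (knight) says "At least one of us is a knave" - this is TRUE because Sam is a knave.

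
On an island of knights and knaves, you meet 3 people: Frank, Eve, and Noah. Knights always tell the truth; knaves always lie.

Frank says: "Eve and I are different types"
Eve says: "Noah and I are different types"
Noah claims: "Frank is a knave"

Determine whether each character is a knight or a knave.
Frank is a knight.
Eve is a knave.
Noah is a knave.

Verification:
- Frank (knight) says "Eve and I are different types" - this is TRUE because Frank is a knight and Eve is a knave.
- Eve (knave) says "Noah and I are different types" - this is FALSE (a lie) because Eve is a knave and Noah is a knave.
- Noah (knave) says "Frank is a knave" - this is FALSE (a lie) because Frank is a knight.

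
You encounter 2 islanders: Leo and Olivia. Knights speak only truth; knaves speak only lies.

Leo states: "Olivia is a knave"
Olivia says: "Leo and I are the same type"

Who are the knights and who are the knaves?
Leo is a knight.
Olivia is a knave.

Verification:
- Leo (knight) says "Olivia is a knave" - this is TRUE because Olivia is a knave.
- Olivia (knave) says "Leo and I are the same type" - this is FALSE (a lie) because Olivia is a knave and Leo is a knight.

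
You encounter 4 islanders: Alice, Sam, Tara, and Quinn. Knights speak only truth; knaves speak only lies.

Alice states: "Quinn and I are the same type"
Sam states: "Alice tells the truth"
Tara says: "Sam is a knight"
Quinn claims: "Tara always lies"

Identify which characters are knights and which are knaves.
Alice is a knave.
Sam is a knave.
Tara is a knave.
Quinn is a knight.

Verification:
- Alice (knave) says "Quinn and I are the same type" - this is FALSE (a lie) because Alice is a knave and Quinn is a knight.
- Sam (knave) says "Alice tells the truth" - this is FALSE (a lie) because Alice is a knave.
- Tara (knave) says "Sam is a knight" - this is FALSE (a lie) because Sam is a knave.
- Quinn (knight) says "Tara always lies" - this is TRUE because Tara is a knave.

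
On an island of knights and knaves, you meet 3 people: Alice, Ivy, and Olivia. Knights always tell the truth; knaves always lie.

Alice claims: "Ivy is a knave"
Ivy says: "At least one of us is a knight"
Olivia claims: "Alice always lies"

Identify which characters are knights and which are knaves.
Alice is a knave.
Ivy is a knight.
Olivia is a knight.

Verification:
- Alice (knave) says "Ivy is a knave" - this is FALSE (a lie) because Ivy is a knight.
- Ivy (knight) says "At least one of us is a knight" - this is TRUE because Ivy and Olivia are knights.
- Olivia (knight) says "Alice always lies" - this is TRUE because Alice is a knave.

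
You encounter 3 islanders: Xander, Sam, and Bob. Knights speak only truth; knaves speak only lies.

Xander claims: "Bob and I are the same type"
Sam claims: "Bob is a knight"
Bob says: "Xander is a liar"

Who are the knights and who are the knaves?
Xander is a knave.
Sam is a knight.
Bob is a knight.

Verification:
- Xander (knave) says "Bob and I are the same type" - this is FALSE (a lie) because Xander is a knave and Bob is a knight.
- Sam (knight) says "Bob is a knight" - this is TRUE because Bob is a knight.
- Bob (knight) says "Xander is a liar" - this is TRUE because Xander is a knave.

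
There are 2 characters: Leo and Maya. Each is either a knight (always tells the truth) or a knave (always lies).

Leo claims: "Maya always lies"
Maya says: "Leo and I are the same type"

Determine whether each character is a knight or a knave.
Leo is a knight.
Maya is a knave.

Verification:
- Leo (knight) says "Maya always lies" - this is TRUE because Maya is a knave.
- Maya (knave) says "Leo and I are the same type" - this is FALSE (a lie) because Maya is a knave and Leo is a knight.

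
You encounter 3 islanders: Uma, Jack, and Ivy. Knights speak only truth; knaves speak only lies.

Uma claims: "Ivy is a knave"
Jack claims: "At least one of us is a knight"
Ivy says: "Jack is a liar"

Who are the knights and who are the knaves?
Uma is a knight.
Jack is a knight.
Ivy is a knave.

Verification:
- Uma (knight) says "Ivy is a knave" - this is TRUE because Ivy is a knave.
- Jack (knight) says "At least one of us is a knight" - this is TRUE because Uma and Jack are knights.
- Ivy (knave) says "Jack is a liar" - this is FALSE (a lie) because Jack is a knight.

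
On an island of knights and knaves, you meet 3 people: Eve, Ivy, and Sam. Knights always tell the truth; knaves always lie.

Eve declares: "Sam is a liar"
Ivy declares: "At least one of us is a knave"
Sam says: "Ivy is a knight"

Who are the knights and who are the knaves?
Eve is a knave.
Ivy is a knight.
Sam is a knight.

Verification:
- Eve (knave) says "Sam is a liar" - this is FALSE (a lie) because Sam is a knight.
- Ivy (knight) says "At least one of us is a knave" - this is TRUE because Eve is a knave.
- Sam (knight) says "Ivy is a knight" - this is TRUE because Ivy is a knight.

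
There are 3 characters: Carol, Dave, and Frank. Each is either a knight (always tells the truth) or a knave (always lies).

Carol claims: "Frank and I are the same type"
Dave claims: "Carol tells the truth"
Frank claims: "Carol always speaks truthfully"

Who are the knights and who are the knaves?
Carol is a knight.
Dave is a knight.
Frank is a knight.

Verification:
- Carol (knight) says "Frank and I are the same type" - this is TRUE because Carol is a knight and Frank is a knight.
- Dave (knight) says "Carol tells the truth" - this is TRUE because Carol is a knight.
- Frank (knight) says "Carol always speaks truthfully" - this is TRUE because Carol is a knight.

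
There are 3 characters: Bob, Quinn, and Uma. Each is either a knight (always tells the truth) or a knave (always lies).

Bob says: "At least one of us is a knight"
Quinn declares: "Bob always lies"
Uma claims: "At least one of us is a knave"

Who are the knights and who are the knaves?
Bob is a knight.
Quinn is a knave.
Uma is a knight.

Verification:
- Bob (knight) says "At least one of us is a knight" - this is TRUE because Bob and Uma are knights.
- Quinn (knave) says "Bob always lies" - this is FALSE (a lie) because Bob is a knight.
- Uma (knight) says "At least one of us is a knave" - this is TRUE because Quinn is a knave.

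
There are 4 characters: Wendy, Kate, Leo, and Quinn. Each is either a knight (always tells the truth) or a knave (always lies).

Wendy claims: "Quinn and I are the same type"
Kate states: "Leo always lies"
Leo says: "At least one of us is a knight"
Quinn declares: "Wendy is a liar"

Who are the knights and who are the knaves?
Wendy is a knave.
Kate is a knave.
Leo is a knight.
Quinn is a knight.

Verification:
- Wendy (knave) says "Quinn and I are the same type" - this is FALSE (a lie) because Wendy is a knave and Quinn is a knight.
- Kate (knave) says "Leo always lies" - this is FALSE (a lie) because Leo is a knight.
- Leo (knight) says "At least one of us is a knight" - this is TRUE because Leo and Quinn are knights.
- Quinn (knight) says "Wendy is a liar" - this is TRUE because Wendy is a knave.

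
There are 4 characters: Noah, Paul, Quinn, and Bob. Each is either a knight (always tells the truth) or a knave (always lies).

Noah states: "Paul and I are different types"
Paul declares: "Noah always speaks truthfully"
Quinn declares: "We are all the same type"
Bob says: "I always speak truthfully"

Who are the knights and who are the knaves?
Noah is a knave.
Paul is a knave.
Quinn is a knave.
Bob is a knight.

Verification:
- Noah (knave) says "Paul and I are different types" - this is FALSE (a lie) because Noah is a knave and Paul is a knave.
- Paul (knave) says "Noah always speaks truthfully" - this is FALSE (a lie) because Noah is a knave.
- Quinn (knave) says "We are all the same type" - this is FALSE (a lie) because Bob is a knight and Noah, Paul, and Quinn are knaves.
- Bob (knight) says "I always speak truthfully" - this is TRUE because Bob is a knight.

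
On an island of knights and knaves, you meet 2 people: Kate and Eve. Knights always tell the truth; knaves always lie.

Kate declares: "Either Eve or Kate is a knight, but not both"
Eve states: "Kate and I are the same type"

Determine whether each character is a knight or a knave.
Kate is a knight.
Eve is a knave.

Verification:
- Kate (knight) says "Either Eve or Kate is a knight, but not both" - this is TRUE because Eve is a knave and Kate is a knight.
- Eve (knave) says "Kate and I are the same type" - this is FALSE (a lie) because Eve is a knave and Kate is a knight.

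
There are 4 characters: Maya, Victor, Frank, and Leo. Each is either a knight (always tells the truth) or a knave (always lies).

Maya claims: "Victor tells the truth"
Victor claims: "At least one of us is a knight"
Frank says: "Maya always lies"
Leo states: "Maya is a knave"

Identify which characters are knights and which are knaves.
Maya is a knight.
Victor is a knight.
Frank is a knave.
Leo is a knave.

Verification:
- Maya (knight) says "Victor tells the truth" - this is TRUE because Victor is a knight.
- Victor (knight) says "At least one of us is a knight" - this is TRUE because Maya and Victor are knights.
- Frank (knave) says "Maya always lies" - this is FALSE (a lie) because Maya is a knight.
- Leo (knave) says "Maya is a knave" - this is FALSE (a lie) because Maya is a knight.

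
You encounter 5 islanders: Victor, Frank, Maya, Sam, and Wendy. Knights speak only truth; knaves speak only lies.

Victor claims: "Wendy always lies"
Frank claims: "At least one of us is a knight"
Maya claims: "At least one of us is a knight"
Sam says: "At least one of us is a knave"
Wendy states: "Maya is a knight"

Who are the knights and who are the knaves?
Victor is a knave.
Frank is a knight.
Maya is a knight.
Sam is a knight.
Wendy is a knight.

Verification:
- Victor (knave) says "Wendy always lies" - this is FALSE (a lie) because Wendy is a knight.
- Frank (knight) says "At least one of us is a knight" - this is TRUE because Frank, Maya, Sam, and Wendy are knights.
- Maya (knight) says "At least one of us is a knight" - this is TRUE because Frank, Maya, Sam, and Wendy are knights.
- Sam (knight) says "At least one of us is a knave" - this is TRUE because Victor is a knave.
- Wendy (knight) says "Maya is a knight" - this is TRUE because Maya is a knight.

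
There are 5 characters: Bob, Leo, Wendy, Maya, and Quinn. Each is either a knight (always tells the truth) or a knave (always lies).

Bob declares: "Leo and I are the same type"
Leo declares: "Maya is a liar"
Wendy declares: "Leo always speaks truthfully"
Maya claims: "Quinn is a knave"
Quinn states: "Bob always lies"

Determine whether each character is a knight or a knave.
Bob is a knave.
Leo is a knight.
Wendy is a knight.
Maya is a knave.
Quinn is a knight.

Verification:
- Bob (knave) says "Leo and I are the same type" - this is FALSE (a lie) because Bob is a knave and Leo is a knight.
- Leo (knight) says "Maya is a liar" - this is TRUE because Maya is a knave.
- Wendy (knight) says "Leo always speaks truthfully" - this is TRUE because Leo is a knight.
- Maya (knave) says "Quinn is a knave" - this is FALSE (a lie) because Quinn is a knight.
- Quinn (knight) says "Bob always lies" - this is TRUE because Bob is a knave.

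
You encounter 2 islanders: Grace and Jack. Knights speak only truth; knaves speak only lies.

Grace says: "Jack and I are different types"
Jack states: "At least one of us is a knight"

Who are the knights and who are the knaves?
Grace is a knave.
Jack is a knave.

Verification:
- Grace (knave) says "Jack and I are different types" - this is FALSE (a lie) because Grace is a knave and Jack is a knave.
- Jack (knave) says "At least one of us is a knight" - this is FALSE (a lie) because no one is a knight.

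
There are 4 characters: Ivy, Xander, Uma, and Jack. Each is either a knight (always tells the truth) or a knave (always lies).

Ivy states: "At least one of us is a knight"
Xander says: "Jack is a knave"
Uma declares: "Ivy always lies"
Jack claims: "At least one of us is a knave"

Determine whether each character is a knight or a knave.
Ivy is a knight.
Xander is a knave.
Uma is a knave.
Jack is a knight.

Verification:
- Ivy (knight) says "At least one of us is a knight" - this is TRUE because Ivy and Jack are knights.
- Xander (knave) says "Jack is a knave" - this is FALSE (a lie) because Jack is a knight.
- Uma (knave) says "Ivy always lies" - this is FALSE (a lie) because Ivy is a knight.
- Jack (knight) says "At least one of us is a knave" - this is TRUE because Xander and Uma are knaves.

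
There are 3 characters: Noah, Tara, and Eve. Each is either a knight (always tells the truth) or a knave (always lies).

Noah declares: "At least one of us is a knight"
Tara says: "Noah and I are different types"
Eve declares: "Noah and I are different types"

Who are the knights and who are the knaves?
Noah is a knave.
Tara is a knave.
Eve is a knave.

Verification:
- Noah (knave) says "At least one of us is a knight" - this is FALSE (a lie) because no one is a knight.
- Tara (knave) says "Noah and I are different types" - this is FALSE (a lie) because Tara is a knave and Noah is a knave.
- Eve (knave) says "Noah and I are different types" - this is FALSE (a lie) because Eve is a knave and Noah is a knave.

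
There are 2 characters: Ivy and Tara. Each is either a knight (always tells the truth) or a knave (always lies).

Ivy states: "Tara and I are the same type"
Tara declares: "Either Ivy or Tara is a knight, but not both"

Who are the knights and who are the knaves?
Ivy is a knave.
Tara is a knight.

Verification:
- Ivy (knave) says "Tara and I are the same type" - this is FALSE (a lie) because Ivy is a knave and Tara is a knight.
- Tara (knight) says "Either Ivy or Tara is a knight, but not both" - this is TRUE because Ivy is a knave and Tara is a knight.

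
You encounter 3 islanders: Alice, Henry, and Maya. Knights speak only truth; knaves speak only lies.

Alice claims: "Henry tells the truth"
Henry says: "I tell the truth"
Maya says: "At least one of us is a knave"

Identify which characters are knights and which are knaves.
Alice is a knave.
Henry is a knave.
Maya is a knight.

Verification:
- Alice (knave) says "Henry tells the truth" - this is FALSE (a lie) because Henry is a knave.
- Henry (knave) says "I tell the truth" - this is FALSE (a lie) because Henry is a knave.
- Maya (knight) says "At least one of us is a knave" - this is TRUE because Alice and Henry are knaves.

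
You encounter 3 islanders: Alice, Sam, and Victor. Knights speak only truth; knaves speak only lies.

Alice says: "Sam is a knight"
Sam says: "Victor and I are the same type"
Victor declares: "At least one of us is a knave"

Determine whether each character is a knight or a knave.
Alice is a knave.
Sam is a knave.
Victor is a knight.

Verification:
- Alice (knave) says "Sam is a knight" - this is FALSE (a lie) because Sam is a knave.
- Sam (knave) says "Victor and I are the same type" - this is FALSE (a lie) because Sam is a knave and Victor is a knight.
- Victor (knight) says "At least one of us is a knave" - this is TRUE because Alice and Sam are knaves.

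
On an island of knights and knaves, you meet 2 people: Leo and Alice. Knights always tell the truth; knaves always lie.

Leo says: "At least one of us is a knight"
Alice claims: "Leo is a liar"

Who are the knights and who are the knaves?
Leo is a knight.
Alice is a knave.

Verification:
- Leo (knight) says "At least one of us is a knight" - this is TRUE because Leo is a knight.
- Alice (knave) says "Leo is a liar" - this is FALSE (a lie) because Leo is a knight.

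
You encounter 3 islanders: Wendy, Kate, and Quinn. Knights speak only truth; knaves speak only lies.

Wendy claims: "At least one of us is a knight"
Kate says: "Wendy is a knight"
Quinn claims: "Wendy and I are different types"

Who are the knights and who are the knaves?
Wendy is a knave.
Kate is a knave.
Quinn is a knave.

Verification:
- Wendy (knave) says "At least one of us is a knight" - this is FALSE (a lie) because no one is a knight.
- Kate (knave) says "Wendy is a knight" - this is FALSE (a lie) because Wendy is a knave.
- Quinn (knave) says "Wendy and I are different types" - this is FALSE (a lie) because Quinn is a knave and Wendy is a knave.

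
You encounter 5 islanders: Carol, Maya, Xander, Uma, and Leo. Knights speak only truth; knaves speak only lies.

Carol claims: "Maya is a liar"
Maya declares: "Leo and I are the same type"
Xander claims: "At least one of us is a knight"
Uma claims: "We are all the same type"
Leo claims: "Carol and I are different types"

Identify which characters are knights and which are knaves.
Carol is a knave.
Maya is a knight.
Xander is a knight.
Uma is a knave.
Leo is a knight.

Verification:
- Carol (knave) says "Maya is a liar" - this is FALSE (a lie) because Maya is a knight.
- Maya (knight) says "Leo and I are the same type" - this is TRUE because Maya is a knight and Leo is a knight.
- Xander (knight) says "At least one of us is a knight" - this is TRUE because Maya, Xander, and Leo are knights.
- Uma (knave) says "We are all the same type" - this is FALSE (a lie) because Maya, Xander, and Leo are knights and Carol and Uma are knaves.
- Leo (knight) says "Carol and I are different types" - this is TRUE because Leo is a knight and Carol is a knave.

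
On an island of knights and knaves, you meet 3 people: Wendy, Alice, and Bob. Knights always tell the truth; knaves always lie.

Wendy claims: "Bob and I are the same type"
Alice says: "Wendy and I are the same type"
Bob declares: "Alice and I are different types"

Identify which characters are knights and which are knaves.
Wendy is a knight.
Alice is a knave.
Bob is a knight.

Verification:
- Wendy (knight) says "Bob and I are the same type" - this is TRUE because Wendy is a knight and Bob is a knight.
- Alice (knave) says "Wendy and I are the same type" - this is FALSE (a lie) because Alice is a knave and Wendy is a knight.
- Bob (knight) says "Alice and I are different types" - this is TRUE because Bob is a knight and Alice is a knave.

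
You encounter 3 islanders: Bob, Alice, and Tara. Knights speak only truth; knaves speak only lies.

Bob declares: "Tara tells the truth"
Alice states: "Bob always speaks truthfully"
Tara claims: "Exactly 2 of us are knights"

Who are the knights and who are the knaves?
Bob is a knave.
Alice is a knave.
Tara is a knave.

Verification:
- Bob (knave) says "Tara tells the truth" - this is FALSE (a lie) because Tara is a knave.
- Alice (knave) says "Bob always speaks truthfully" - this is FALSE (a lie) because Bob is a knave.
- Tara (knave) says "Exactly 2 of us are knights" - this is FALSE (a lie) because there are 0 knights.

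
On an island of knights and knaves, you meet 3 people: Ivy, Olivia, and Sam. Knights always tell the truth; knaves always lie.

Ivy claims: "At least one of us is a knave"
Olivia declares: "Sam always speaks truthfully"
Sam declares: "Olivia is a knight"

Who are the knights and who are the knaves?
Ivy is a knight.
Olivia is a knave.
Sam is a knave.

Verification:
- Ivy (knight) says "At least one of us is a knave" - this is TRUE because Olivia and Sam are knaves.
- Olivia (knave) says "Sam always speaks truthfully" - this is FALSE (a lie) because Sam is a knave.
- Sam (knave) says "Olivia is a knight" - this is FALSE (a lie) because Olivia is a knave.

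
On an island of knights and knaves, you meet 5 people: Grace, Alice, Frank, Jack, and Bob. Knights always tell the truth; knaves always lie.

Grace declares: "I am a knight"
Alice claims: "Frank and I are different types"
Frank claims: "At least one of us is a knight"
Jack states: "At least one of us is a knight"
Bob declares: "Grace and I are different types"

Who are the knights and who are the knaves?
Grace is a knave.
Alice is a knave.
Frank is a knave.
Jack is a knave.
Bob is a knave.

Verification:
- Grace (knave) says "I am a knight" - this is FALSE (a lie) because Grace is a knave.
- Alice (knave) says "Frank and I are different types" - this is FALSE (a lie) because Alice is a knave and Frank is a knave.
- Frank (knave) says "At least one of us is a knight" - this is FALSE (a lie) because no one is a knight.
- Jack (knave) says "At least one of us is a knight" - this is FALSE (a lie) because no one is a knight.
- Bob (knave) says "Grace and I are different types" - this is FALSE (a lie) because Bob is a knave and Grace is a knave.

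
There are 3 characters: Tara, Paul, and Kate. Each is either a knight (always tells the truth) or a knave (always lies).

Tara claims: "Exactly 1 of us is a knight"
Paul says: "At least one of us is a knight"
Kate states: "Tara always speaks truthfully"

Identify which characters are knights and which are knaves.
Tara is a knave.
Paul is a knave.
Kate is a knave.

Verification:
- Tara (knave) says "Exactly 1 of us is a knight" - this is FALSE (a lie) because there are 0 knights.
- Paul (knave) says "At least one of us is a knight" - this is FALSE (a lie) because no one is a knight.
- Kate (knave) says "Tara always speaks truthfully" - this is FALSE (a lie) because Tara is a knave.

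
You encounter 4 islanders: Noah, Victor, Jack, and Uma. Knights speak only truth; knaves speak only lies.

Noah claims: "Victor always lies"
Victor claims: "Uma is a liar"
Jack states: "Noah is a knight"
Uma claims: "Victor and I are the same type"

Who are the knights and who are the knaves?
Noah is a knave.
Victor is a knight.
Jack is a knave.
Uma is a knave.

Verification:
- Noah (knave) says "Victor always lies" - this is FALSE (a lie) because Victor is a knight.
- Victor (knight) says "Uma is a liar" - this is TRUE because Uma is a knave.
- Jack (knave) says "Noah is a knight" - this is FALSE (a lie) because Noah is a knave.
- Uma (knave) says "Victor and I are the same type" - this is FALSE (a lie) because Uma is a knave and Victor is a knight.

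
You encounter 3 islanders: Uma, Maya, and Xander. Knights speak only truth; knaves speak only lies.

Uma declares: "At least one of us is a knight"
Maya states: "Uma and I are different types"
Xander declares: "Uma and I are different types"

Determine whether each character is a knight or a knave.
Uma is a knave.
Maya is a knave.
Xander is a knave.

Verification:
- Uma (knave) says "At least one of us is a knight" - this is FALSE (a lie) because no one is a knight.
- Maya (knave) says "Uma and I are different types" - this is FALSE (a lie) because Maya is a knave and Uma is a knave.
- Xander (knave) says "Uma and I are different types" - this is FALSE (a lie) because Xander is a knave and Uma is a knave.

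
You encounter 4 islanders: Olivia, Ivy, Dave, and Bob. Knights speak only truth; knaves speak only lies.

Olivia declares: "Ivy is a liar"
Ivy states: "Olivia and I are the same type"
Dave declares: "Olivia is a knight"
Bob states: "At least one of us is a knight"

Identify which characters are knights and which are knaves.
Olivia is a knight.
Ivy is a knave.
Dave is a knight.
Bob is a knight.

Verification:
- Olivia (knight) says "Ivy is a liar" - this is TRUE because Ivy is a knave.
- Ivy (knave) says "Olivia and I are the same type" - this is FALSE (a lie) because Ivy is a knave and Olivia is a knight.
- Dave (knight) says "Olivia is a knight" - this is TRUE because Olivia is a knight.
- Bob (knight) says "At least one of us is a knight" - this is TRUE because Olivia, Dave, and Bob are knights.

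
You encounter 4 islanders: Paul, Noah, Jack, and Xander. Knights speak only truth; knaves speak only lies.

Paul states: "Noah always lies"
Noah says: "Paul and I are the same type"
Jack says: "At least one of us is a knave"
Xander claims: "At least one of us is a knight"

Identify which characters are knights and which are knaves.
Paul is a knight.
Noah is a knave.
Jack is a knight.
Xander is a knight.

Verification:
- Paul (knight) says "Noah always lies" - this is TRUE because Noah is a knave.
- Noah (knave) says "Paul and I are the same type" - this is FALSE (a lie) because Noah is a knave and Paul is a knight.
- Jack (knight) says "At least one of us is a knave" - this is TRUE because Noah is a knave.
- Xander (knight) says "At least one of us is a knight" - this is TRUE because Paul, Jack, and Xander are knights.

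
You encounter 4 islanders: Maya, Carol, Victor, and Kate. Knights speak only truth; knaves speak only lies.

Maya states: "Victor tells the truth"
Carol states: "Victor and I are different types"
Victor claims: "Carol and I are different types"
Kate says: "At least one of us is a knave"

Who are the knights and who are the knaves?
Maya is a knave.
Carol is a knave.
Victor is a knave.
Kate is a knight.

Verification:
- Maya (knave) says "Victor tells the truth" - this is FALSE (a lie) because Victor is a knave.
- Carol (knave) says "Victor and I are different types" - this is FALSE (a lie) because Carol is a knave and Victor is a knave.
- Victor (knave) says "Carol and I are different types" - this is FALSE (a lie) because Victor is a knave and Carol is a knave.
- Kate (knight) says "At least one of us is a knave" - this is TRUE because Maya, Carol, and Victor are knaves.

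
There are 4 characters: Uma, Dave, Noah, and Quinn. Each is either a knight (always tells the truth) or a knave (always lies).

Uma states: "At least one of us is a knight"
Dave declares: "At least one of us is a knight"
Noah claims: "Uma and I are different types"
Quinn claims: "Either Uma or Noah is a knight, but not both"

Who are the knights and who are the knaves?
Uma is a knave.
Dave is a knave.
Noah is a knave.
Quinn is a knave.

Verification:
- Uma (knave) says "At least one of us is a knight" - this is FALSE (a lie) because no one is a knight.
- Dave (knave) says "At least one of us is a knight" - this is FALSE (a lie) because no one is a knight.
- Noah (knave) says "Uma and I are different types" - this is FALSE (a lie) because Noah is a knave and Uma is a knave.
- Quinn (knave) says "Either Uma or Noah is a knight, but not both" - this is FALSE (a lie) because Uma is a knave and Noah is a knave.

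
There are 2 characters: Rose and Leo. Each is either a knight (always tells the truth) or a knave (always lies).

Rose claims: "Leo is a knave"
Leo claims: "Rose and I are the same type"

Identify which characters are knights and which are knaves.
Rose is a knight.
Leo is a knave.

Verification:
- Rose (knight) says "Leo is a knave" - this is TRUE because Leo is a knave.
- Leo (knave) says "Rose and I are the same type" - this is FALSE (a lie) because Leo is a knave and Rose is a knight.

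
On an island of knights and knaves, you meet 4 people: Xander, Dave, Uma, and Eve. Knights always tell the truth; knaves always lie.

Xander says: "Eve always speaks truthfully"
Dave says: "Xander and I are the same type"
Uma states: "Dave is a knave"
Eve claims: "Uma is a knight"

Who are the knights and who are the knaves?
Xander is a knight.
Dave is a knave.
Uma is a knight.
Eve is a knight.

Verification:
- Xander (knight) says "Eve always speaks truthfully" - this is TRUE because Eve is a knight.
- Dave (knave) says "Xander and I are the same type" - this is FALSE (a lie) because Dave is a knave and Xander is a knight.
- Uma (knight) says "Dave is a knave" - this is TRUE because Dave is a knave.
- Eve (knight) says "Uma is a knight" - this is TRUE because Uma is a knight.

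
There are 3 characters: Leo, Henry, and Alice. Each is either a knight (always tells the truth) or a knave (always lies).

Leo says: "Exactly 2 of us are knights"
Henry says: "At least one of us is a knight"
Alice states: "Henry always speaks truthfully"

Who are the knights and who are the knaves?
Leo is a knave.
Henry is a knave.
Alice is a knave.

Verification:
- Leo (knave) says "Exactly 2 of us are knights" - this is FALSE (a lie) because there are 0 knights.
- Henry (knave) says "At least one of us is a knight" - this is FALSE (a lie) because no one is a knight.
- Alice (knave) says "Henry always speaks truthfully" - this is FALSE (a lie) because Henry is a knave.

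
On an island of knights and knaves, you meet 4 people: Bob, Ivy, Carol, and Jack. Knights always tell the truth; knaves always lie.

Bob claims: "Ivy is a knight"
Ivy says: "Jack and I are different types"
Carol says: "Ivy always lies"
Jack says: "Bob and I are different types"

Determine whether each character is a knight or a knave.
Bob is a knave.
Ivy is a knave.
Carol is a knight.
Jack is a knave.

Verification:
- Bob (knave) says "Ivy is a knight" - this is FALSE (a lie) because Ivy is a knave.
- Ivy (knave) says "Jack and I are different types" - this is FALSE (a lie) because Ivy is a knave and Jack is a knave.
- Carol (knight) says "Ivy always lies" - this is TRUE because Ivy is a knave.
- Jack (knave) says "Bob and I are different types" - this is FALSE (a lie) because Jack is a knave and Bob is a knave.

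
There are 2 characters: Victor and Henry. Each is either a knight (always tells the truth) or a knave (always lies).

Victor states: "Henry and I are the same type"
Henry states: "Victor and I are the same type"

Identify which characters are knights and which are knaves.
Victor is a knight.
Henry is a knight.

Verification:
- Victor (knight) says "Henry and I are the same type" - this is TRUE because Victor is a knight and Henry is a knight.
- Henry (knight) says "Victor and I are the same type" - this is TRUE because Henry is a knight and Victor is a knight.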